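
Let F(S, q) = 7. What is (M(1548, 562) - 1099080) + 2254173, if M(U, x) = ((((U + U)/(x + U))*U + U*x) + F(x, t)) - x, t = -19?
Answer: 2138258574/1055 ≈ 2.0268e+6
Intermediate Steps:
M(U, x) = 7 - x + U*x + 2*U²/(U + x) (M(U, x) = ((((U + U)/(x + U))*U + U*x) + 7) - x = ((((2*U)/(U + x))*U + U*x) + 7) - x = (((2*U/(U + x))*U + U*x) + 7) - x = ((2*U²/(U + x) + U*x) + 7) - x = ((U*x + 2*U²/(U + x)) + 7) - x = (7 + U*x + 2*U²/(U + x)) - x = 7 - x + U*x + 2*U²/(U + x))
(M(1548, 562) - 1099080) + 2254173 = ((-1*562² + 2*1548² + 7*1548 + 7*562 + 1548*562² + 562*1548² - 1*1548*562)/(1548 + 562) - 1099080) + 2254173 = ((-1*315844 + 2*2396304 + 10836 + 3934 + 1548*315844 + 562*2396304 - 869976)/2110 - 1099080) + 2254173 = ((-315844 + 4792608 + 10836 + 3934 + 488926512 + 1346722848 - 869976)/2110 - 1099080) + 2254173 = ((1/2110)*1839270918 - 1099080) + 2254173 = (919635459/1055 - 1099080) + 2254173 = -239893941/1055 + 2254173 = 2138258574/1055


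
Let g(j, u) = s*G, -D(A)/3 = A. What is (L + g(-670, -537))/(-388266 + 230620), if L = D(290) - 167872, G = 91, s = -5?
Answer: 169197/157646 ≈ 1.0733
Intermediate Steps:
D(A) = -3*A
g(j, u) = -455 (g(j, u) = -5*91 = -455)
L = -168742 (L = -3*290 - 167872 = -870 - 167872 = -168742)
(L + g(-670, -537))/(-388266 + 230620) = (-168742 - 455)/(-388266 + 230620) = -169197/(-157646) = -169197*(-1/157646) = 169197/157646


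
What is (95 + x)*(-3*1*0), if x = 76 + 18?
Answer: 0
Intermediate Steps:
x = 94
(95 + x)*(-3*1*0) = (95 + 94)*(-3*1*0) = 189*(-3*0) = 189*0 = 0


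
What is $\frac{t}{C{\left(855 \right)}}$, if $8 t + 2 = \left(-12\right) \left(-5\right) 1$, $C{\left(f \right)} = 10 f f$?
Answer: $\frac{29}{29241000} \approx 9.9176 \cdot 10^{-7}$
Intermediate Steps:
$C{\left(f \right)} = 10 f^{2}$
$t = \frac{29}{4}$ ($t = - \frac{1}{4} + \frac{\left(-12\right) \left(-5\right) 1}{8} = - \frac{1}{4} + \frac{60 \cdot 1}{8} = - \frac{1}{4} + \frac{1}{8} \cdot 60 = - \frac{1}{4} + \frac{15}{2} = \frac{29}{4} \approx 7.25$)
$\frac{t}{C{\left(855 \right)}} = \frac{29}{4 \cdot 10 \cdot 855^{2}} = \frac{29}{4 \cdot 10 \cdot 731025} = \frac{29}{4 \cdot 7310250} = \frac{29}{4} \cdot \frac{1}{7310250} = \frac{29}{29241000}$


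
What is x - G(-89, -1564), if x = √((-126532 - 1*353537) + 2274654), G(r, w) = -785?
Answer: 785 + √1794585 ≈ 2124.6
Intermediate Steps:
x = √1794585 (x = √((-126532 - 353537) + 2274654) = √(-480069 + 2274654) = √1794585 ≈ 1339.6)
x - G(-89, -1564) = √1794585 - 1*(-785) = √1794585 + 785 = 785 + √1794585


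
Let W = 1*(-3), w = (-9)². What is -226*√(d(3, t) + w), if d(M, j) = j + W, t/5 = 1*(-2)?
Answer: -452*√17 ≈ -1863.6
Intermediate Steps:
w = 81
t = -10 (t = 5*(1*(-2)) = 5*(-2) = -10)
W = -3
d(M, j) = -3 + j (d(M, j) = j - 3 = -3 + j)
-226*√(d(3, t) + w) = -226*√((-3 - 10) + 81) = -226*√(-13 + 81) = -452*√17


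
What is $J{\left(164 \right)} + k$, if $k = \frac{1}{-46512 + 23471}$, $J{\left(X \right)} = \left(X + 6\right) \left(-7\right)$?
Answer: $- \frac{27418791}{23041} \approx -1190.0$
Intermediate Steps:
$J{\left(X \right)} = -42 - 7 X$ ($J{\left(X \right)} = \left(6 + X\right) \left(-7\right) = -42 - 7 X$)
$k = - \frac{1}{23041}$ ($k = \frac{1}{-23041} = - \frac{1}{23041} \approx -4.3401 \cdot 10^{-5}$)
$J{\left(164 \right)} + k = \left(-42 - 1148\right) - \frac{1}{23041} = -1190 - \frac{1}{23041} = - \frac{27418791}{23041}$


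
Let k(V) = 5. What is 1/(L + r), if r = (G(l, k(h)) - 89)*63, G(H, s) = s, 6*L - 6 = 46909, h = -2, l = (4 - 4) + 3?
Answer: 6/15163 ≈ 0.00039570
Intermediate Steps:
l = 3 (l = 0 + 3 = 3)
L = 46915/6 (L = 1 + (⅙)*46909 = 1 + 46909/6 = 46915/6 ≈ 7819.2)
r = -5292 (r = (5 - 89)*63 = -84*63 = -5292)
1/(L + r) = 1/(46915/6 - 5292) = 1/(15163/6) = 6/15163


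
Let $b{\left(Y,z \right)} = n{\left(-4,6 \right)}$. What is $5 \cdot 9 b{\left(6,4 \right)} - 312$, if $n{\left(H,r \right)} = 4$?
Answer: $-132$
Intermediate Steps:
$b{\left(Y,z \right)} = 4$
$5 \cdot 9 b{\left(6,4 \right)} - 312 = 5 \cdot 9 \cdot 4 - 312 = 45 \cdot 4 - 312 = 180 - 312 = -132$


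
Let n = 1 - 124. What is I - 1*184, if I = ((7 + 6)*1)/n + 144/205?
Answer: -112793/615 ≈ -183.40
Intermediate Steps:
n = -123
I = 367/615 (I = ((7 + 6)*1)/(-123) + 144/205 = (13*1)*(-1/123) + 144*(1/205) = 13*(-1/123) + 144/205 = -13/123 + 144/205 = 367/615 ≈ 0.59675)
I - 1*184 = 367/615 - 1*184 = 367/615 - 184 = -112793/615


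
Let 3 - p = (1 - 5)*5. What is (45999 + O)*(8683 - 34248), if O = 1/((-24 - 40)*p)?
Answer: -1731019622755/1472 ≈ -1.1760e+9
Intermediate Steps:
p = 23 (p = 3 - (1 - 5)*5 = 3 - (-4)*5 = 3 - 1*(-20) = 3 + 20 = 23)
O = -1/1472 (O = 1/((-24 - 40)*23) = 1/(-64*23) = 1/(-1472) = -1/1472 ≈ -0.00067935)
(45999 + O)*(8683 - 34248) = (45999 - 1/1472)*(8683 - 34248) = (67710527/1472)*(-25565) = -1731019622755/1472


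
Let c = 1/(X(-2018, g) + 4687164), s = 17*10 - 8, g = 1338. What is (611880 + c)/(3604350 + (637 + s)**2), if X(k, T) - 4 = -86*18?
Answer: 2867037165601/19879918940620 ≈ 0.14422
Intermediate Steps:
X(k, T) = -1544 (X(k, T) = 4 - 86*18 = 4 - 1548 = -1544)
s = 162 (s = 170 - 8 = 162)
c = 1/4685620 (c = 1/(-1544 + 4687164) = 1/4685620 ≈ 2.1342e-7)
(611880 + c)/(3604350 + (637 + s)**2) = (611880 + 1/4685620)/(3604350 + (637 + 162)**2) = 2867037165601/(4685620*(3604350 + 799**2)) = 2867037165601/(4685620*(3604350 + 638401)) = (2867037165601/4685620)/4242751 = (2867037165601/4685620)*(1/4242751) = 2867037165601/19879918940620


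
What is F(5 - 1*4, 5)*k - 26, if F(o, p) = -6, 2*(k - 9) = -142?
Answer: 346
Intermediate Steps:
k = -62 (k = 9 + (1/2)*(-142) = 9 - 71 = -62)
F(5 - 1*4, 5)*k - 26 = -6*(-62) - 26 = 372 - 26 = 346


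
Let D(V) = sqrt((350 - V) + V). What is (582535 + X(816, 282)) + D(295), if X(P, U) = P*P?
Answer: 1248391 + 5*sqrt(14) ≈ 1.2484e+6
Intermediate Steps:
D(V) = 5*sqrt(14) (D(V) = sqrt(350) = 5*sqrt(14))
X(P, U) = P**2
(582535 + X(816, 282)) + D(295) = (582535 + 816**2) + 5*sqrt(14) = (582535 + 665856) + 5*sqrt(14) = 1248391 + 5*sqrt(14)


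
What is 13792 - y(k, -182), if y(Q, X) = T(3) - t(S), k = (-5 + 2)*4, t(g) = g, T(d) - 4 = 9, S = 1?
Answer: 13780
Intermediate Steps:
T(d) = 13 (T(d) = 4 + 9 = 13)
k = -12 (k = -3*4 = -12)
y(Q, X) = 12 (y(Q, X) = 13 - 1*1 = 13 - 1 = 12)
13792 - y(k, -182) = 13792 - 1*12 = 13792 - 12 = 13780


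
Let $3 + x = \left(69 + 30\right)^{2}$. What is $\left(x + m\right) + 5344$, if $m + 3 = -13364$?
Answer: $1775$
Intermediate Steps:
$m = -13367$ ($m = -3 - 13364 = -13367$)
$x = 9798$ ($x = -3 + \left(69 + 30\right)^{2} = -3 + 99^{2} = -3 + 9801 = 9798$)
$\left(x + m\right) + 5344 = \left(9798 - 13367\right) + 5344 = -3569 + 5344 = 1775$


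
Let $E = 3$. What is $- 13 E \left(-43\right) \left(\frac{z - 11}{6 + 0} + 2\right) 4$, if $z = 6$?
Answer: $7826$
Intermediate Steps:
$- 13 E \left(-43\right) \left(\frac{z - 11}{6 + 0} + 2\right) 4 = \left(-13\right) 3 \left(-43\right) \left(\frac{6 - 11}{6 + 0} + 2\right) 4 = \left(-39\right) \left(-43\right) \left(\frac{6 - 11}{6} + 2\right) 4 = 1677 \left(\left(6 - 11\right) \frac{1}{6} + 2\right) 4 = 1677 \left(\left(-5\right) \frac{1}{6} + 2\right) 4 = 1677 \left(- \frac{5}{6} + 2\right) 4 = 1677 \cdot \frac{7}{6} \cdot 4 = 1677 \cdot \frac{14}{3} = 7826$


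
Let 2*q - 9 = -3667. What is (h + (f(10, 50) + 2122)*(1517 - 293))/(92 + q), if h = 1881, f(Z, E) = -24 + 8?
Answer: -286625/193 ≈ -1485.1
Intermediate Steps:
q = -1829 (q = 9/2 + (1/2)*(-3667) = 9/2 - 3667/2 = -1829)
f(Z, E) = -16
(h + (f(10, 50) + 2122)*(1517 - 293))/(92 + q) = (1881 + (-16 + 2122)*(1517 - 293))/(92 - 1829) = (1881 + 2106*1224)/(-1737) = (1881 + 2577744)*(-1/1737) = 2579625*(-1/1737) = -286625/193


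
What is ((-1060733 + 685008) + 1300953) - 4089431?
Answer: -3164203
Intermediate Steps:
((-1060733 + 685008) + 1300953) - 4089431 = (-375725 + 1300953) - 4089431 = 925228 - 4089431 = -3164203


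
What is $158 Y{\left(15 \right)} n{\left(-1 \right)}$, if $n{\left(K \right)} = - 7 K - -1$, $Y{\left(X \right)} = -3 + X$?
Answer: $15168$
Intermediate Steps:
$n{\left(K \right)} = 1 - 7 K$ ($n{\left(K \right)} = - 7 K + 1 = 1 - 7 K$)
$158 Y{\left(15 \right)} n{\left(-1 \right)} = 158 \left(-3 + 15\right) \left(1 - -7\right) = 158 \cdot 12 \left(1 + 7\right) = 1896 \cdot 8 = 15168$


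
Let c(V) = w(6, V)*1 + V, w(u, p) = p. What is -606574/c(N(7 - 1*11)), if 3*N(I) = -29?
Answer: 909861/29 ≈ 31375.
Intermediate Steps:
N(I) = -29/3 (N(I) = (1/3)*(-29) = -29/3)
c(V) = 2*V (c(V) = V*1 + V = V + V = 2*V)
-606574/c(N(7 - 1*11)) = -606574/(2*(-29/3)) = -606574/(-58/3) = -606574*(-3/58) = 909861/29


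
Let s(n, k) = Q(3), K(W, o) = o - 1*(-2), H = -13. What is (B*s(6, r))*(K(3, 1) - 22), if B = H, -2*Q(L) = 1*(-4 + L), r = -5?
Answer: 247/2 ≈ 123.50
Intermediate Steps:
Q(L) = 2 - L/2 (Q(L) = -(-4 + L)/2 = 2 - L/2)
K(W, o) = 2 + o (K(W, o) = o + 2 = 2 + o)
B = -13
s(n, k) = 1/2 (s(n, k) = 2 - 1/2*3 = 2 - 3/2 = 1/2)
(B*s(6, r))*(K(3, 1) - 22) = (-13*1/2)*((2 + 1) - 22) = -13*(3 - 22)/2 = -13/2*(-19) = 247/2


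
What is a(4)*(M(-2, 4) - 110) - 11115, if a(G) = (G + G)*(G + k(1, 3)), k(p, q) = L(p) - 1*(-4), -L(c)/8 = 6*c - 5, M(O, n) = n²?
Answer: -11115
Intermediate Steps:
L(c) = 40 - 48*c (L(c) = -8*(6*c - 5) = -8*(-5 + 6*c) = 40 - 48*c)
k(p, q) = 44 - 48*p (k(p, q) = (40 - 48*p) - 1*(-4) = (40 - 48*p) + 4 = 44 - 48*p)
a(G) = 2*G*(-4 + G) (a(G) = (G + G)*(G + (44 - 48*1)) = (2*G)*(G + (44 - 48)) = (2*G)*(G - 4) = (2*G)*(-4 + G) = 2*G*(-4 + G))
a(4)*(M(-2, 4) - 110) - 11115 = (2*4*(-4 + 4))*(4² - 110) - 11115 = (2*4*0)*(16 - 110) - 11115 = 0*(-94) - 11115 = 0 - 11115 = -11115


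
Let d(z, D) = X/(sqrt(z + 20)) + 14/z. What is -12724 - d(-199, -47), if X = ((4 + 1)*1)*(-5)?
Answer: -2532062/199 - 25*I*sqrt(179)/179 ≈ -12724.0 - 1.8686*I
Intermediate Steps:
X = -25 (X = (5*1)*(-5) = 5*(-5) = -25)
d(z, D) = -25/sqrt(20 + z) + 14/z (d(z, D) = -25/sqrt(z + 20) + 14/z = -25/sqrt(20 + z) + 14/z)
-12724 - d(-199, -47) = -12724 - (-25/sqrt(20 - 199) + 14/(-199)) = -12724 - (-(-25)*I*sqrt(179)/179 + 14*(-1/199)) = -12724 - (-(-25)*I*sqrt(179)/179 - 14/199) = -12724 - (25*I*sqrt(179)/179 - 14/199) = -12724 - (-14/199 + 25*I*sqrt(179)/179) = -12724 + (14/199 - 25*I*sqrt(179)/179) = -2532062/199 - 25*I*sqrt(179)/179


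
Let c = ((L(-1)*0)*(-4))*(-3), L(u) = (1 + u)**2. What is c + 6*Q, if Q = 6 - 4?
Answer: 12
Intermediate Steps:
Q = 2
c = 0 (c = (((1 - 1)**2*0)*(-4))*(-3) = ((0**2*0)*(-4))*(-3) = ((0*0)*(-4))*(-3) = (0*(-4))*(-3) = 0*(-3) = 0)
c + 6*Q = 0 + 6*2 = 0 + 12 = 12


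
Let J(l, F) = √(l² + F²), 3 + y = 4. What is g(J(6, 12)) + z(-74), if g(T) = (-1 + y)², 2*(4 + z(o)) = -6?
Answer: -7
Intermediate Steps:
y = 1 (y = -3 + 4 = 1)
z(o) = -7 (z(o) = -4 + (½)*(-6) = -4 - 3 = -7)
J(l, F) = √(F² + l²)
g(T) = 0 (g(T) = (-1 + 1)² = 0² = 0)
g(J(6, 12)) + z(-74) = 0 - 7 = -7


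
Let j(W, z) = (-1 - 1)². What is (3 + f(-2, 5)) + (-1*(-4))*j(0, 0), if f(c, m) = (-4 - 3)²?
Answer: 68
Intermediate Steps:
f(c, m) = 49 (f(c, m) = (-7)² = 49)
j(W, z) = 4 (j(W, z) = (-2)² = 4)
(3 + f(-2, 5)) + (-1*(-4))*j(0, 0) = (3 + 49) - 1*(-4)*4 = 52 + 4*4 = 52 + 16 = 68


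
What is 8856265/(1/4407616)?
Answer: 39035015314240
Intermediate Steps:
8856265/(1/4407616) = 8856265*4407616 = 39035015314240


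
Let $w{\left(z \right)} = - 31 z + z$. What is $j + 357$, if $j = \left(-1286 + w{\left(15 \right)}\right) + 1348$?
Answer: $-31$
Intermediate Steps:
$w{\left(z \right)} = - 30 z$
$j = -388$ ($j = \left(-1286 - 450\right) + 1348 = -1736 + 1348 = -388$)
$j + 357 = -388 + 357 = -31$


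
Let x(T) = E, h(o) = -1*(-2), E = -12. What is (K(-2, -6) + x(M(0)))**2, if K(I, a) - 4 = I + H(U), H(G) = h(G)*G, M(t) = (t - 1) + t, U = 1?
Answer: 64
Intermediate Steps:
h(o) = 2
M(t) = -1 + 2*t (M(t) = (-1 + t) + t = -1 + 2*t)
H(G) = 2*G
x(T) = -12
K(I, a) = 6 + I (K(I, a) = 4 + (I + 2*1) = 4 + (I + 2) = 4 + (2 + I) = 6 + I)
(K(-2, -6) + x(M(0)))**2 = ((6 - 2) - 12)**2 = (4 - 12)**2 = (-8)**2 = 64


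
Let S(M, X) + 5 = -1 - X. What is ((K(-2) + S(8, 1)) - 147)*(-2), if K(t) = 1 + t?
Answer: 310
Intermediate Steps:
S(M, X) = -6 - X (S(M, X) = -5 + (-1 - X) = -6 - X)
((K(-2) + S(8, 1)) - 147)*(-2) = (((1 - 2) + (-6 - 1*1)) - 147)*(-2) = ((-1 + (-6 - 1)) - 147)*(-2) = ((-1 - 7) - 147)*(-2) = (-8 - 147)*(-2) = -155*(-2) = 310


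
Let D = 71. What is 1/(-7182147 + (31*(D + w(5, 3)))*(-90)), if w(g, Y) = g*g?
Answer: -1/7449987 ≈ -1.3423e-7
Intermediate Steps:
w(g, Y) = g²
1/(-7182147 + (31*(D + w(5, 3)))*(-90)) = 1/(-7182147 + (31*(71 + 5²))*(-90)) = 1/(-7182147 + (31*(71 + 25))*(-90)) = 1/(-7182147 + (31*96)*(-90)) = 1/(-7182147 + 2976*(-90)) = 1/(-7182147 - 267840) = 1/(-7449987) = -1/7449987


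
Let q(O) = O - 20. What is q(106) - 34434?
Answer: -34348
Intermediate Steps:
q(O) = -20 + O
q(106) - 34434 = (-20 + 106) - 34434 = 86 - 34434 = -34348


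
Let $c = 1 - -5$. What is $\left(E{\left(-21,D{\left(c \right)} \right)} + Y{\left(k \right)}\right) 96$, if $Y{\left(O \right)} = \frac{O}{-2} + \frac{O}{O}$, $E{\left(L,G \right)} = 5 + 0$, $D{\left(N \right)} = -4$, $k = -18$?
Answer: $1440$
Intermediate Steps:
$c = 6$ ($c = 1 + 5 = 6$)
$E{\left(L,G \right)} = 5$
$Y{\left(O \right)} = 1 - \frac{O}{2}$ ($Y{\left(O \right)} = O \left(- \frac{1}{2}\right) + 1 = - \frac{O}{2} + 1 = 1 - \frac{O}{2}$)
$\left(E{\left(-21,D{\left(c \right)} \right)} + Y{\left(k \right)}\right) 96 = \left(5 + \left(1 - -9\right)\right) 96 = \left(5 + \left(1 + 9\right)\right) 96 = \left(5 + 10\right) 96 = 15 \cdot 96 = 1440$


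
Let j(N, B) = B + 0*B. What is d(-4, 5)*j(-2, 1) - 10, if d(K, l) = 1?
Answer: -9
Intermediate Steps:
j(N, B) = B (j(N, B) = B + 0 = B)
d(-4, 5)*j(-2, 1) - 10 = 1*1 - 10 = 1 - 10 = -9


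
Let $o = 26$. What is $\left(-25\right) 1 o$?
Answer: $-650$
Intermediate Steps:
$\left(-25\right) 1 o = \left(-25\right) 1 \cdot 26 = \left(-25\right) 26 = -650$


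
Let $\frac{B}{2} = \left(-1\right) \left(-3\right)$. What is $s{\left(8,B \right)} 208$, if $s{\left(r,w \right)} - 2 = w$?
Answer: $1664$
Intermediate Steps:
$B = 6$ ($B = 2 \left(\left(-1\right) \left(-3\right)\right) = 2 \cdot 3 = 6$)
$s{\left(r,w \right)} = 2 + w$
$s{\left(8,B \right)} 208 = \left(2 + 6\right) 208 = 8 \cdot 208 = 1664$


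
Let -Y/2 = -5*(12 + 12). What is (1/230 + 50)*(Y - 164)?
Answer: 437038/115 ≈ 3800.3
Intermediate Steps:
Y = 240 (Y = -(-10)*(12 + 12) = -(-10)*24 = -2*(-120) = 240)
(1/230 + 50)*(Y - 164) = (1/230 + 50)*(240 - 164) = (1/230 + 50)*76 = (11501/230)*76 = 437038/115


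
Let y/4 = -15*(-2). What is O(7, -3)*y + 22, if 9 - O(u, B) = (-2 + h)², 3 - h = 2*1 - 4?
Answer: 22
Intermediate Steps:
h = 5 (h = 3 - (2*1 - 4) = 3 - (2 - 4) = 3 - 1*(-2) = 3 + 2 = 5)
y = 120 (y = 4*(-15*(-2)) = 4*30 = 120)
O(u, B) = 0 (O(u, B) = 9 - (-2 + 5)² = 9 - 1*3² = 9 - 1*9 = 9 - 9 = 0)
O(7, -3)*y + 22 = 0*120 + 22 = 0 + 22 = 22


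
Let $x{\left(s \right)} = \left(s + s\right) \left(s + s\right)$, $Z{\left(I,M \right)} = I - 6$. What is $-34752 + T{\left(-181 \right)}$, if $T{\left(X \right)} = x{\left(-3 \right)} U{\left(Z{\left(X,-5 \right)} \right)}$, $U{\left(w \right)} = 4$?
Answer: $-34608$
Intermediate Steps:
$Z{\left(I,M \right)} = -6 + I$ ($Z{\left(I,M \right)} = I - 6 = -6 + I$)
$x{\left(s \right)} = 4 s^{2}$ ($x{\left(s \right)} = 2 s 2 s = 4 s^{2}$)
$T{\left(X \right)} = 144$ ($T{\left(X \right)} = 4 \left(-3\right)^{2} \cdot 4 = 4 \cdot 9 \cdot 4 = 36 \cdot 4 = 144$)
$-34752 + T{\left(-181 \right)} = -34752 + 144 = -34608$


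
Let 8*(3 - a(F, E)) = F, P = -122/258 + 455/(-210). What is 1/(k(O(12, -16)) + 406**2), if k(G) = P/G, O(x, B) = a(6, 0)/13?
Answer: 387/63785630 ≈ 6.0672e-6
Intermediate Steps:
P = -227/86 (P = -122*1/258 + 455*(-1/210) = -61/129 - 13/6 = -227/86 ≈ -2.6395)
a(F, E) = 3 - F/8
O(x, B) = 9/52 (O(x, B) = (3 - 1/8*6)/13 = (3 - 3/4)*(1/13) = (9/4)*(1/13) = 9/52)
k(G) = -227/(86*G)
1/(k(O(12, -16)) + 406**2) = 1/(-227/(86*9/52) + 406**2) = 1/(-227/86*52/9 + 164836) = 1/(-5902/387 + 164836) = 1/(63785630/387) = 387/63785630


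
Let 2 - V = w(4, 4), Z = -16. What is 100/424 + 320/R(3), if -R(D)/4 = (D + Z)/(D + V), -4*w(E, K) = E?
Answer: 51205/1378 ≈ 37.159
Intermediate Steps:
w(E, K) = -E/4
V = 3 (V = 2 - (-1)*4/4 = 2 - 1*(-1) = 2 + 1 = 3)
R(D) = -4*(-16 + D)/(3 + D) (R(D) = -4*(D - 16)/(D + 3) = -4*(-16 + D)/(3 + D))
100/424 + 320/R(3) = 100/424 + 320/((4*(16 - 1*3)/(3 + 3))) = 100*(1/424) + 320/((4*(16 - 3)/6)) = 25/106 + 320/((4*(1/6)*13)) = 25/106 + 320/(26/3) = 25/106 + 320*(3/26) = 25/106 + 480/13 = 51205/1378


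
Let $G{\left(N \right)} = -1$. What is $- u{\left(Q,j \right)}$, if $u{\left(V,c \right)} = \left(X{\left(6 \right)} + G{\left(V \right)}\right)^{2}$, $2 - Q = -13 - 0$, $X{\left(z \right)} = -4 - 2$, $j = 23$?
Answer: $-49$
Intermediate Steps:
$X{\left(z \right)} = -6$ ($X{\left(z \right)} = -4 - 2 = -6$)
$Q = 15$ ($Q = 2 - \left(-13 - 0\right) = 2 - \left(-13 + 0\right) = 2 - -13 = 2 + 13 = 15$)
$u{\left(V,c \right)} = 49$ ($u{\left(V,c \right)} = \left(-6 - 1\right)^{2} = \left(-7\right)^{2} = 49$)
$- u{\left(Q,j \right)} = \left(-1\right) 49 = -49$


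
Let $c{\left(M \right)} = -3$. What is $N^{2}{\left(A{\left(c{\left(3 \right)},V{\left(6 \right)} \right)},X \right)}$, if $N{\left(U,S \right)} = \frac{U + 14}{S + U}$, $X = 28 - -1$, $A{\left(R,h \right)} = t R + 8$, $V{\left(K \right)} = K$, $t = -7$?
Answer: $\frac{1849}{3364} \approx 0.54964$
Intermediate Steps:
$A{\left(R,h \right)} = 8 - 7 R$ ($A{\left(R,h \right)} = - 7 R + 8 = 8 - 7 R$)
$X = 29$ ($X = 28 + 1 = 29$)
$N{\left(U,S \right)} = \frac{14 + U}{S + U}$
$N^{2}{\left(A{\left(c{\left(3 \right)},V{\left(6 \right)} \right)},X \right)} = \left(\frac{14 + \left(8 - -21\right)}{29 + \left(8 - -21\right)}\right)^{2} = \left(\frac{14 + \left(8 + 21\right)}{29 + \left(8 + 21\right)}\right)^{2} = \left(\frac{14 + 29}{29 + 29}\right)^{2} = \left(\frac{1}{58} \cdot 43\right)^{2} = \left(\frac{43}{58}\right)^{2} = \frac{1849}{3364}$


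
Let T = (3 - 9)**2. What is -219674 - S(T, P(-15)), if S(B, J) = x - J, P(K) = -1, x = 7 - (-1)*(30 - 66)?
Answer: -219646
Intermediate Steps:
T = 36 (T = (-6)**2 = 36)
x = -29 (x = 7 - (-1)*(-36) = 7 - 1*36 = 7 - 36 = -29)
S(B, J) = -29 - J
-219674 - S(T, P(-15)) = -219674 - (-29 - 1*(-1)) = -219674 - (-29 + 1) = -219674 - 1*(-28) = -219674 + 28 = -219646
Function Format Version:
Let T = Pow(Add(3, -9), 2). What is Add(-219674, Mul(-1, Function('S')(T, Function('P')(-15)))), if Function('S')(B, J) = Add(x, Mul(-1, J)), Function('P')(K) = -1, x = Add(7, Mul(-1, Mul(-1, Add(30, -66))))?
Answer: -219646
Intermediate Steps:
T = 36 (T = Pow(-6, 2) = 36)
x = -29 (x = Add(7, Mul(-1, Mul(-1, -36))) = Add(7, Mul(-1, 36)) = Add(7, -36) = -29)
Function('S')(B, J) = Add(-29, Mul(-1, J))
Add(-219674, Mul(-1, Function('S')(T, Function('P')(-15)))) = Add(-219674, Mul(-1, Add(-29, Mul(-1, -1)))) = Add(-219674, Mul(-1, Add(-29, 1))) = Add(-219674, Mul(-1, -28)) = Add(-219674, 28) = -219646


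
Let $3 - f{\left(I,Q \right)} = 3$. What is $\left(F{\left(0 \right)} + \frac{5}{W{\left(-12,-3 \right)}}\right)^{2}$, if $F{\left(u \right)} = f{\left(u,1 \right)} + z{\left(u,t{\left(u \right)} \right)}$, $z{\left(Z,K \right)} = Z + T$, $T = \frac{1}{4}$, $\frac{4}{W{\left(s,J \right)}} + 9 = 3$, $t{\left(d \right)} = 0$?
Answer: $\frac{841}{16} \approx 52.563$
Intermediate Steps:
$W{\left(s,J \right)} = - \frac{2}{3}$ ($W{\left(s,J \right)} = \frac{4}{-9 + 3} = \frac{4}{-6} = 4 \left(- \frac{1}{6}\right) = - \frac{2}{3}$)
$f{\left(I,Q \right)} = 0$ ($f{\left(I,Q \right)} = 3 - 3 = 0$)
$T = \frac{1}{4} \approx 0.25$
$z{\left(Z,K \right)} = \frac{1}{4} + Z$ ($z{\left(Z,K \right)} = Z + \frac{1}{4} = \frac{1}{4} + Z$)
$F{\left(u \right)} = \frac{1}{4} + u$ ($F{\left(u \right)} = 0 + \left(\frac{1}{4} + u\right) = \frac{1}{4} + u$)
$\left(F{\left(0 \right)} + \frac{5}{W{\left(-12,-3 \right)}}\right)^{2} = \left(\left(\frac{1}{4} + 0\right) + \frac{5}{- \frac{2}{3}}\right)^{2} = \left(\frac{1}{4} + 5 \left(- \frac{3}{2}\right)\right)^{2} = \left(\frac{1}{4} - \frac{15}{2}\right)^{2} = \left(- \frac{29}{4}\right)^{2} = \frac{841}{16}$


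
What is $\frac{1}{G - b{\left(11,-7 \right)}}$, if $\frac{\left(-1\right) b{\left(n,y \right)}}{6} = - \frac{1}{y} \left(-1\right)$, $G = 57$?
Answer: $\frac{7}{393} \approx 0.017812$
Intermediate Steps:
$b{\left(n,y \right)} = - \frac{6}{y}$ ($b{\left(n,y \right)} = - 6 - \frac{1}{y} \left(-1\right) = - \frac{6}{y}$)
$\frac{1}{G - b{\left(11,-7 \right)}} = \frac{1}{57 - - \frac{6}{-7}} = \frac{1}{57 - \left(-6\right) \left(- \frac{1}{7}\right)} = \frac{1}{57 - \frac{6}{7}} = \frac{1}{\frac{393}{7}} = \frac{7}{393}$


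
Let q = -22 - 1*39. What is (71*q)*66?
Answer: -285846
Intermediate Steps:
q = -61 (q = -22 - 39 = -61)
(71*q)*66 = (71*(-61))*66 = -4331*66 = -285846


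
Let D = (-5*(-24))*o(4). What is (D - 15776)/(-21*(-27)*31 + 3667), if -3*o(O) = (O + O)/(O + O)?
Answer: -3954/5311 ≈ -0.74449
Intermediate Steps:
o(O) = -⅓ (o(O) = -(O + O)/(3*(O + O)) = -2*O/(3*(2*O)) = -2*O*1/(2*O)/3 = -⅓*1 = -⅓)
D = -40 (D = -5*(-24)*(-⅓) = 120*(-⅓) = -40)
(D - 15776)/(-21*(-27)*31 + 3667) = (-40 - 15776)/(-21*(-27)*31 + 3667) = -15816/(567*31 + 3667) = -15816/(17577 + 3667) = -15816/21244 = -15816*1/21244 = -3954/5311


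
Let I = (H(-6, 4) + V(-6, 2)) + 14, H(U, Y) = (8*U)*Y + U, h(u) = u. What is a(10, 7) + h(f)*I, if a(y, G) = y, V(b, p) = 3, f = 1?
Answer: -171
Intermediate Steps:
H(U, Y) = U + 8*U*Y (H(U, Y) = 8*U*Y + U = U + 8*U*Y)
I = -181 (I = (-6*(1 + 8*4) + 3) + 14 = (-6*(1 + 32) + 3) + 14 = (-6*33 + 3) + 14 = (-198 + 3) + 14 = -195 + 14 = -181)
a(10, 7) + h(f)*I = 10 + 1*(-181) = 10 - 181 = -171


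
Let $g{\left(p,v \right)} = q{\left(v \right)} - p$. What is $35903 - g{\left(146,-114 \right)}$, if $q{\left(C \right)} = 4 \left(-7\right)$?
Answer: $36077$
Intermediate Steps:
$q{\left(C \right)} = -28$
$g{\left(p,v \right)} = -28 - p$
$35903 - g{\left(146,-114 \right)} = 35903 - \left(-28 - 146\right) = 35903 - -174 = 35903 + 174 = 36077$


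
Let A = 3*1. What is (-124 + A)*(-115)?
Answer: 13915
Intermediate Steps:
A = 3
(-124 + A)*(-115) = (-124 + 3)*(-115) = -121*(-115) = 13915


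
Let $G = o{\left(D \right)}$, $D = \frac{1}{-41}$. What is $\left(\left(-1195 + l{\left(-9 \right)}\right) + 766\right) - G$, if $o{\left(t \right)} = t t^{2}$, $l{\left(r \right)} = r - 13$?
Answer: $- \frac{31083370}{68921} \approx -451.0$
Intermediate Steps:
$l{\left(r \right)} = -13 + r$
$D = - \frac{1}{41} \approx -0.02439$
$o{\left(t \right)} = t^{3}$
$G = - \frac{1}{68921}$ ($G = \left(- \frac{1}{41}\right)^{3} = - \frac{1}{68921} \approx -1.4509 \cdot 10^{-5}$)
$\left(\left(-1195 + l{\left(-9 \right)}\right) + 766\right) - G = \left(\left(-1195 - 22\right) + 766\right) - - \frac{1}{68921} = \left(\left(-1195 - 22\right) + 766\right) + \frac{1}{68921} = \left(-1217 + 766\right) + \frac{1}{68921} = -451 + \frac{1}{68921} = - \frac{31083370}{68921}$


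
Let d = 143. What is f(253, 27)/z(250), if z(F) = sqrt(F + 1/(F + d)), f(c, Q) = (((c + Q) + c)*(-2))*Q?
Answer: -28782*sqrt(38612643)/98251 ≈ -1820.3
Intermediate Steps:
f(c, Q) = Q*(-4*c - 2*Q) (f(c, Q) = (((Q + c) + c)*(-2))*Q = ((Q + 2*c)*(-2))*Q = (-4*c - 2*Q)*Q = Q*(-4*c - 2*Q))
z(F) = sqrt(F + 1/(143 + F)) (z(F) = sqrt(F + 1/(F + 143)) = sqrt(F + 1/(143 + F)))
f(253, 27)/z(250) = (-2*27*(27 + 2*253))/(sqrt((1 + 250*(143 + 250))/(143 + 250))) = (-2*27*(27 + 506))/(sqrt((1 + 250*393)/393)) = (-2*27*533)/(sqrt((1 + 98250)/393)) = -28782*sqrt(38612643)/98251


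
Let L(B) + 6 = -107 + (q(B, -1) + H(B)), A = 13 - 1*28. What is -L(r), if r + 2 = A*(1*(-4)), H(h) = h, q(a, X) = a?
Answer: -3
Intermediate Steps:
A = -15 (A = 13 - 28 = -15)
r = 58 (r = -2 - 15*(-4) = -2 + 60 = 58)
L(B) = -113 + 2*B (L(B) = -6 + (-107 + (B + B)) = -6 + (-107 + 2*B) = -113 + 2*B)
-L(r) = -(-113 + 2*58) = -(-113 + 116) = -1*3 = -3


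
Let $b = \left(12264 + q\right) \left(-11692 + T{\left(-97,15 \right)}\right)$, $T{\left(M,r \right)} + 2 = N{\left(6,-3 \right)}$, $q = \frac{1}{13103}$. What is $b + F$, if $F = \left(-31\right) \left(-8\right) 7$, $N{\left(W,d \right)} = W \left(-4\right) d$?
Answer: $- \frac{1867576786238}{13103} \approx -1.4253 \cdot 10^{8}$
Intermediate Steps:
$q = \frac{1}{13103} \approx 7.6318 \cdot 10^{-5}$
$N{\left(W,d \right)} = - 4 W d$
$T{\left(M,r \right)} = 70$ ($T{\left(M,r \right)} = -2 - 24 \left(-3\right) = -2 + 72 = 70$)
$F = 1736$ ($F = 248 \cdot 7 = 1736$)
$b = - \frac{1867599533046}{13103}$ ($b = \left(12264 + \frac{1}{13103}\right) \left(-11692 + 70\right) = \frac{160695193}{13103} \left(-11622\right) = - \frac{1867599533046}{13103} \approx -1.4253 \cdot 10^{8}$)
$b + F = - \frac{1867599533046}{13103} + 1736 = - \frac{1867576786238}{13103}$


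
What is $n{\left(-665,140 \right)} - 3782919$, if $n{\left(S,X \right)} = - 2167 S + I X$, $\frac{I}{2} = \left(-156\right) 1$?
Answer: $-2385544$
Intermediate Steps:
$I = -312$ ($I = 2 \left(\left(-156\right) 1\right) = 2 \left(-156\right) = -312$)
$n{\left(S,X \right)} = - 2167 S - 312 X$
$n{\left(-665,140 \right)} - 3782919 = \left(\left(-2167\right) \left(-665\right) - 43680\right) - 3782919 = \left(1441055 - 43680\right) - 3782919 = 1397375 - 3782919 = -2385544$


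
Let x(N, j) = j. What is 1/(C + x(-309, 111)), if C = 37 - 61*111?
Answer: -1/6623 ≈ -0.00015099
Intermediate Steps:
C = -6734 (C = 37 - 6771 = -6734)
1/(C + x(-309, 111)) = 1/(-6734 + 111) = 1/(-6623) = -1/6623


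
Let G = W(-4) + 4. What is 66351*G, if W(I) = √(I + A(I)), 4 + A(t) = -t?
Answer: 265404 + 132702*I ≈ 2.654e+5 + 1.327e+5*I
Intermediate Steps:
A(t) = -4 - t
W(I) = 2*I (W(I) = √(I + (-4 - I)) = √(-4) = 2*I)
G = 4 + 2*I (G = 2*I + 4 = 4 + 2*I ≈ 4.0 + 2.0*I)
66351*G = 66351*(4 + 2*I) = 265404 + 132702*I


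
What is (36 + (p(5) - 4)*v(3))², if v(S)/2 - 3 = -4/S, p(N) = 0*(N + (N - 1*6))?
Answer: 4624/9 ≈ 513.78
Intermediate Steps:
p(N) = 0 (p(N) = 0*(N + (N - 6)) = 0*(N + (-6 + N)) = 0*(-6 + 2*N) = 0)
v(S) = 6 - 8/S (v(S) = 6 + 2*(-4/S) = 6 - 8/S)
(36 + (p(5) - 4)*v(3))² = (36 + (0 - 4)*(6 - 8/3))² = (36 - 4*(6 - 8*⅓))² = (36 - 4*(6 - 8/3))² = (36 - 4*10/3)² = (36 - 40/3)² = (68/3)² = 4624/9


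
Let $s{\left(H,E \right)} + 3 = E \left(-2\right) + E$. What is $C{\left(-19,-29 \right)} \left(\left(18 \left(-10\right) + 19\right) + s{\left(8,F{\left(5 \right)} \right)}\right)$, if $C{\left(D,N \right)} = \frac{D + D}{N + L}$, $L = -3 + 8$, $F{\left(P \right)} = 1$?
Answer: $- \frac{1045}{4} \approx -261.25$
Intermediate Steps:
$s{\left(H,E \right)} = -3 - E$ ($s{\left(H,E \right)} = -3 + \left(E \left(-2\right) + E\right) = -3 + \left(- 2 E + E\right) = -3 - E$)
$L = 5$
$C{\left(D,N \right)} = \frac{2 D}{5 + N}$ ($C{\left(D,N \right)} = \frac{D + D}{N + 5} = \frac{2 D}{5 + N}$)
$C{\left(-19,-29 \right)} \left(\left(18 \left(-10\right) + 19\right) + s{\left(8,F{\left(5 \right)} \right)}\right) = 2 \left(-19\right) \frac{1}{5 - 29} \left(\left(18 \left(-10\right) + 19\right) - 4\right) = 2 \left(-19\right) \frac{1}{-24} \left(\left(-180 + 19\right) - 4\right) = 2 \left(-19\right) \left(- \frac{1}{24}\right) \left(-161 - 4\right) = \frac{19}{12} \left(-165\right) = - \frac{1045}{4}$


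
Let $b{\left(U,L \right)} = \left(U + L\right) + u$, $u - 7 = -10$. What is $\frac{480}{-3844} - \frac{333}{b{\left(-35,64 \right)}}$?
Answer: $- \frac{323133}{24986} \approx -12.933$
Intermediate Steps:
$u = -3$ ($u = 7 - 10 = -3$)
$b{\left(U,L \right)} = -3 + L + U$ ($b{\left(U,L \right)} = \left(U + L\right) - 3 = \left(L + U\right) - 3 = -3 + L + U$)
$\frac{480}{-3844} - \frac{333}{b{\left(-35,64 \right)}} = \frac{480}{-3844} - \frac{333}{-3 + 64 - 35} = 480 \left(- \frac{1}{3844}\right) - \frac{333}{26} = - \frac{120}{961} - \frac{333}{26} = - \frac{323133}{24986}$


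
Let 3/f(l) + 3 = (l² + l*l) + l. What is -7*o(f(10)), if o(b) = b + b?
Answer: -14/69 ≈ -0.20290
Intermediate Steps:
f(l) = 3/(-3 + l + 2*l²) (f(l) = 3/(-3 + ((l² + l*l) + l)) = 3/(-3 + ((l² + l²) + l)) = 3/(-3 + (2*l² + l)) = 3/(-3 + (l + 2*l²)) = 3/(-3 + l + 2*l²))
o(b) = 2*b
-7*o(f(10)) = -14*3/(-3 + 10 + 2*10²) = -14*3/(-3 + 10 + 2*100) = -14*3/(-3 + 10 + 200) = -14*3/207 = -14*3*(1/207) = -14/69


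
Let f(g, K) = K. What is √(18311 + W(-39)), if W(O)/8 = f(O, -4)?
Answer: 3*√2031 ≈ 135.20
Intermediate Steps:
W(O) = -32 (W(O) = 8*(-4) = -32)
√(18311 + W(-39)) = √(18311 - 32) = √18279 = 3*√2031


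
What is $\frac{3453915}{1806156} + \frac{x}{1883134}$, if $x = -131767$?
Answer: $\frac{94942318363}{51533845044} \approx 1.8423$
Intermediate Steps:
$\frac{3453915}{1806156} + \frac{x}{1883134} = \frac{3453915}{1806156} - \frac{131767}{1883134} = 3453915 \cdot \frac{1}{1806156} - \frac{131767}{1883134} = \frac{1151305}{602052} - \frac{131767}{1883134} = \frac{94942318363}{51533845044}$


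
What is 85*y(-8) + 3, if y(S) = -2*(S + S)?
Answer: 2723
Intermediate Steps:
y(S) = -4*S
85*y(-8) + 3 = 85*(-4*(-8)) + 3 = 85*32 + 3 = 2720 + 3 = 2723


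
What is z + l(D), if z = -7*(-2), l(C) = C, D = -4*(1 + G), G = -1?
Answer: 14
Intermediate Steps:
D = 0 (D = -4*(1 - 1) = -4*0 = 0)
z = 14
z + l(D) = 14 + 0 = 14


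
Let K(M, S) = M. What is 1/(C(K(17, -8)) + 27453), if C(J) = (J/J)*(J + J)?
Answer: 1/27487 ≈ 3.6381e-5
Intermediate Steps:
C(J) = 2*J (C(J) = 1*(2*J) = 2*J)
1/(C(K(17, -8)) + 27453) = 1/(2*17 + 27453) = 1/(34 + 27453) = 1/27487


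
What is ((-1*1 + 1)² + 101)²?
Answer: 10201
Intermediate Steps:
((-1*1 + 1)² + 101)² = ((-1 + 1)² + 101)² = (0² + 101)² = (0 + 101)² = 101² = 10201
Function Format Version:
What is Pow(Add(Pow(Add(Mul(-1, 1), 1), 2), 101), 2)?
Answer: 10201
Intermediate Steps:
Pow(Add(Pow(Add(Mul(-1, 1), 1), 2), 101), 2) = Pow(Add(Pow(Add(-1, 1), 2), 101), 2) = Pow(Add(Pow(0, 2), 101), 2) = Pow(Add(0, 101), 2) = Pow(101, 2) = 10201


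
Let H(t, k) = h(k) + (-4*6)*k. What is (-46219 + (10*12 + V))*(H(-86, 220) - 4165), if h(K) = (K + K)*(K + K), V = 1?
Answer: -8489177190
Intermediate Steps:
h(K) = 4*K² (h(K) = (2*K)*(2*K) = 4*K²)
H(t, k) = -24*k + 4*k² (H(t, k) = 4*k² + (-4*6)*k = 4*k² - 24*k = -24*k + 4*k²)
(-46219 + (10*12 + V))*(H(-86, 220) - 4165) = (-46219 + (10*12 + 1))*(4*220*(-6 + 220) - 4165) = (-46219 + (120 + 1))*(4*220*214 - 4165) = (-46219 + 121)*(188320 - 4165) = -46098*184155 = -8489177190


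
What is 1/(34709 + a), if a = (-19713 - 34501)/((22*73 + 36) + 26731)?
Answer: 28373/984744243 ≈ 2.8813e-5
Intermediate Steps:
a = -54214/28373 (a = -54214/((1606 + 36) + 26731) = -54214/(1642 + 26731) = -54214/28373 ≈ -1.9108)
1/(34709 + a) = 1/(34709 - 54214/28373) = 1/(984744243/28373) = 28373/984744243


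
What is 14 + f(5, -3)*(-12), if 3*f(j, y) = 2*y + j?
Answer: 18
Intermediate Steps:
f(j, y) = j/3 + 2*y/3 (f(j, y) = (2*y + j)/3 = (j + 2*y)/3 = j/3 + 2*y/3)
14 + f(5, -3)*(-12) = 14 + ((1/3)*5 + (2/3)*(-3))*(-12) = 14 + (5/3 - 2)*(-12) = 14 - 1/3*(-12) = 14 + 4 = 18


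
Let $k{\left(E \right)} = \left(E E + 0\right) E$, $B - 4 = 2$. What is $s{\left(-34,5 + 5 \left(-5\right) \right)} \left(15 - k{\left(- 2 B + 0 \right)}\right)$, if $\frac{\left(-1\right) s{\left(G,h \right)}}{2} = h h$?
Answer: $-1394400$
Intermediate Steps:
$B = 6$ ($B = 4 + 2 = 6$)
$s{\left(G,h \right)} = - 2 h^{2}$ ($s{\left(G,h \right)} = - 2 h h = - 2 h^{2}$)
$k{\left(E \right)} = E^{3}$ ($k{\left(E \right)} = \left(E^{2} + 0\right) E = E^{2} E = E^{3}$)
$s{\left(-34,5 + 5 \left(-5\right) \right)} \left(15 - k{\left(- 2 B + 0 \right)}\right) = - 2 \left(5 + 5 \left(-5\right)\right)^{2} \left(15 - \left(\left(-2\right) 6 + 0\right)^{3}\right) = - 2 \left(5 - 25\right)^{2} \left(15 - \left(-12 + 0\right)^{3}\right) = - 2 \left(-20\right)^{2} \left(15 - \left(-12\right)^{3}\right) = \left(-2\right) 400 \left(15 - -1728\right) = - 800 \left(15 + 1728\right) = \left(-800\right) 1743 = -1394400$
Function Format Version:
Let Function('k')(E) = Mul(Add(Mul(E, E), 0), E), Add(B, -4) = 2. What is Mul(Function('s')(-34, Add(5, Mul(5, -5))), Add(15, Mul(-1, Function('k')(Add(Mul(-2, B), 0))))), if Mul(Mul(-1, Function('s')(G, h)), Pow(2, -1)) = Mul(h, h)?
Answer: -1394400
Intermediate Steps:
B = 6 (B = Add(4, 2) = 6)
Function('s')(G, h) = Mul(-2, Pow(h, 2)) (Function('s')(G, h) = Mul(-2, Mul(h, h)) = Mul(-2, Pow(h, 2)))
Function('k')(E) = Pow(E, 3) (Function('k')(E) = Mul(Add(Pow(E, 2), 0), E) = Mul(Pow(E, 2), E) = Pow(E, 3))
Mul(Function('s')(-34, Add(5, Mul(5, -5))), Add(15, Mul(-1, Function('k')(Add(Mul(-2, B), 0))))) = Mul(Mul(-2, Pow(Add(5, Mul(5, -5)), 2)), Add(15, Mul(-1, Pow(Add(Mul(-2, 6), 0), 3)))) = Mul(Mul(-2, Pow(Add(5, -25), 2)), Add(15, Mul(-1, Pow(Add(-12, 0), 3)))) = Mul(Mul(-2, Pow(-20, 2)), Add(15, Mul(-1, Pow(-12, 3)))) = Mul(Mul(-2, 400), Add(15, Mul(-1, -1728))) = Mul(-800, Add(15, 1728)) = Mul(-800, 1743) = -1394400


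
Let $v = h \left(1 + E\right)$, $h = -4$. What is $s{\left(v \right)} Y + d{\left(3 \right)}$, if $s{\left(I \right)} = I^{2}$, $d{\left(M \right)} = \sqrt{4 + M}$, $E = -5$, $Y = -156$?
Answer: $-39936 + \sqrt{7} \approx -39933.0$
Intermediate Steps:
$v = 16$ ($v = - 4 \left(1 - 5\right) = \left(-4\right) \left(-4\right) = 16$)
$s{\left(v \right)} Y + d{\left(3 \right)} = 16^{2} \left(-156\right) + \sqrt{4 + 3} = 256 \left(-156\right) + \sqrt{7} = -39936 + \sqrt{7}$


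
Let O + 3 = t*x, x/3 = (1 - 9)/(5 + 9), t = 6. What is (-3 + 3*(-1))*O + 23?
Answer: 719/7 ≈ 102.71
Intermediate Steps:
x = -12/7 (x = 3*((1 - 9)/(5 + 9)) = 3*(-8/14) = 3*(-8*1/14) = 3*(-4/7) = -12/7 ≈ -1.7143)
O = -93/7 (O = -3 + 6*(-12/7) = -3 - 72/7 = -93/7 ≈ -13.286)
(-3 + 3*(-1))*O + 23 = (-3 + 3*(-1))*(-93/7) + 23 = (-3 - 3)*(-93/7) + 23 = -6*(-93/7) + 23 = 558/7 + 23 = 719/7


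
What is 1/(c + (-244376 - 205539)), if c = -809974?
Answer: -1/1259889 ≈ -7.9372e-7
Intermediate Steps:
1/(c + (-244376 - 205539)) = 1/(-809974 + (-244376 - 205539)) = 1/(-809974 - 449915) = 1/(-1259889) = -1/1259889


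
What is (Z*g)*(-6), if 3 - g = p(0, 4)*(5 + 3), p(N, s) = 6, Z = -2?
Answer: -540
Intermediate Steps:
g = -45 (g = 3 - 6*(5 + 3) = 3 - 6*8 = 3 - 1*48 = 3 - 48 = -45)
(Z*g)*(-6) = -2*(-45)*(-6) = 90*(-6) = -540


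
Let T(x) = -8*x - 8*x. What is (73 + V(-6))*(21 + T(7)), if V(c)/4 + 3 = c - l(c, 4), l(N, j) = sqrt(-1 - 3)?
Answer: -3367 + 728*I ≈ -3367.0 + 728.0*I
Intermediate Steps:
l(N, j) = 2*I (l(N, j) = sqrt(-4) = 2*I)
V(c) = -12 - 8*I + 4*c (V(c) = -12 + 4*(c - 2*I) = -12 + (-8*I + 4*c) = -12 - 8*I + 4*c)
T(x) = -16*x
(73 + V(-6))*(21 + T(7)) = (73 + (-12 - 8*I + 4*(-6)))*(21 - 16*7) = (73 + (-12 - 8*I - 24))*(21 - 112) = (73 + (-36 - 8*I))*(-91) = (37 - 8*I)*(-91) = -3367 + 728*I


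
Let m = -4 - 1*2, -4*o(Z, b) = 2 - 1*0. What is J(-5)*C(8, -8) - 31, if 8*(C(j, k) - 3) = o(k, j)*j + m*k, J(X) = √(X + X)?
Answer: -31 + 17*I*√10/2 ≈ -31.0 + 26.879*I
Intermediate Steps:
J(X) = √2*√X (J(X) = √(2*X) = √2*√X)
o(Z, b) = -½ (o(Z, b) = -(2 - 1*0)/4 = -(2 + 0)/4 = -¼*2 = -½)
m = -6 (m = -4 - 2 = -6)
C(j, k) = 3 - 3*k/4 - j/16 (C(j, k) = 3 + (-j/2 - 6*k)/8 = 3 + (-6*k - j/2)/8 = 3 + (-3*k/4 - j/16) = 3 - 3*k/4 - j/16)
J(-5)*C(8, -8) - 31 = (√2*√(-5))*(3 - ¾*(-8) - 1/16*8) - 31 = (√2*(I*√5))*(3 + 6 - ½) - 31 = (I*√10)*(17/2) - 31 = 17*I*√10/2 - 31 = -31 + 17*I*√10/2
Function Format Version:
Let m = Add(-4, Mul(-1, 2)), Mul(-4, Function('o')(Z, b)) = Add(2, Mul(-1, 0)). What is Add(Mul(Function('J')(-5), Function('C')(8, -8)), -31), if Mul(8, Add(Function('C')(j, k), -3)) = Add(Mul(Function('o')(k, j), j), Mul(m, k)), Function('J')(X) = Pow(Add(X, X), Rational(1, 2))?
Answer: Add(-31, Mul(Rational(17, 2), I, Pow(10, Rational(1, 2)))) ≈ Add(-31.000, Mul(26.879, I))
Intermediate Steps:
Function('J')(X) = Mul(Pow(2, Rational(1, 2)), Pow(X, Rational(1, 2))) (Function('J')(X) = Pow(Mul(2, X), Rational(1, 2)) = Mul(Pow(2, Rational(1, 2)), Pow(X, Rational(1, 2))))
Function('o')(Z, b) = Rational(-1, 2) (Function('o')(Z, b) = Mul(Rational(-1, 4), Add(2, Mul(-1, 0))) = Mul(Rational(-1, 4), Add(2, 0)) = Mul(Rational(-1, 4), 2) = Rational(-1, 2))
m = -6 (m = Add(-4, -2) = -6)
Function('C')(j, k) = Add(3, Mul(Rational(-3, 4), k), Mul(Rational(-1, 16), j)) (Function('C')(j, k) = Add(3, Mul(Rational(1, 8), Add(Mul(Rational(-1, 2), j), Mul(-6, k)))) = Add(3, Mul(Rational(1, 8), Add(Mul(-6, k), Mul(Rational(-1, 2), j)))) = Add(3, Add(Mul(Rational(-3, 4), k), Mul(Rational(-1, 16), j))) = Add(3, Mul(Rational(-3, 4), k), Mul(Rational(-1, 16), j)))
Add(Mul(Function('J')(-5), Function('C')(8, -8)), -31) = Add(Mul(Mul(Pow(2, Rational(1, 2)), Pow(-5, Rational(1, 2))), Add(3, Mul(Rational(-3, 4), -8), Mul(Rational(-1, 16), 8))), -31) = Add(Mul(Mul(Pow(2, Rational(1, 2)), Mul(I, Pow(5, Rational(1, 2)))), Add(3, 6, Rational(-1, 2))), -31) = Add(Mul(Mul(I, Pow(10, Rational(1, 2))), Rational(17, 2)), -31) = Add(Mul(Rational(17, 2), I, Pow(10, Rational(1, 2))), -31) = Add(-31, Mul(Rational(17, 2), I, Pow(10, Rational(1, 2))))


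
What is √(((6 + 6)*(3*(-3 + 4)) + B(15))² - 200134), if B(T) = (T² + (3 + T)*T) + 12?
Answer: √94715 ≈ 307.76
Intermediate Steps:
B(T) = 12 + T² + T*(3 + T) (B(T) = (T² + T*(3 + T)) + 12 = 12 + T² + T*(3 + T))
√(((6 + 6)*(3*(-3 + 4)) + B(15))² - 200134) = √(((6 + 6)*(3*(-3 + 4)) + (12 + 2*15² + 3*15))² - 200134) = √((12*(3*1) + (12 + 2*225 + 45))² - 200134) = √((12*3 + (12 + 450 + 45))² - 200134) = √((36 + 507)² - 200134) = √(543² - 200134) = √(294849 - 200134) = √94715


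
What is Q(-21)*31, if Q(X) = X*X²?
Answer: -287091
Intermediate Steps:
Q(X) = X³
Q(-21)*31 = (-21)³*31 = -9261*31 = -287091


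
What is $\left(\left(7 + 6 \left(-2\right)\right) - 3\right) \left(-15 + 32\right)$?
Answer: $-136$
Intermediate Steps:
$\left(\left(7 + 6 \left(-2\right)\right) - 3\right) \left(-15 + 32\right) = \left(\left(7 - 12\right) - 3\right) 17 = \left(-5 - 3\right) 17 = \left(-8\right) 17 = -136$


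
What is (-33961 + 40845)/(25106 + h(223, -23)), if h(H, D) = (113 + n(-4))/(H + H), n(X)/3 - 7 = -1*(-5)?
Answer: 3070264/11197425 ≈ 0.27419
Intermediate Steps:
n(X) = 36 (n(X) = 21 + 3*(-1*(-5)) = 21 + 3*5 = 21 + 15 = 36)
h(H, D) = 149/(2*H) (h(H, D) = (113 + 36)/(H + H) = 149/((2*H)) = 149*(1/(2*H)) = 149/(2*H))
(-33961 + 40845)/(25106 + h(223, -23)) = (-33961 + 40845)/(25106 + (149/2)/223) = 6884/(25106 + (149/2)*(1/223)) = 6884/(25106 + 149/446) = 6884/(11197425/446) = 6884*(446/11197425) = 3070264/11197425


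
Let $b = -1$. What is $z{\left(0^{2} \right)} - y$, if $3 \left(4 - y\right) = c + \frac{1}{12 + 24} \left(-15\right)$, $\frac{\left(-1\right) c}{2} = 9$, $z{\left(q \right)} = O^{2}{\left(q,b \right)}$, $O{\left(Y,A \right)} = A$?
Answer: $- \frac{329}{36} \approx -9.1389$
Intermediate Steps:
$z{\left(q \right)} = 1$ ($z{\left(q \right)} = \left(-1\right)^{2} = 1$)
$c = -18$ ($c = \left(-2\right) 9 = -18$)
$y = \frac{365}{36}$ ($y = 4 - \frac{-18 + \frac{1}{12 + 24} \left(-15\right)}{3} = 4 - \frac{-18 + \frac{1}{36} \left(-15\right)}{3} = 4 - \frac{-18 - \frac{5}{12}}{3} = 4 - - \frac{221}{36} = 4 + \frac{221}{36} = \frac{365}{36} \approx 10.139$)
$z{\left(0^{2} \right)} - y = 1 - \frac{365}{36} = - \frac{329}{36}$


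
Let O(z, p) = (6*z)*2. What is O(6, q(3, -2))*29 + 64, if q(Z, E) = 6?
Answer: 2152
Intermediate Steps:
O(z, p) = 12*z
O(6, q(3, -2))*29 + 64 = (12*6)*29 + 64 = 72*29 + 64 = 2088 + 64 = 2152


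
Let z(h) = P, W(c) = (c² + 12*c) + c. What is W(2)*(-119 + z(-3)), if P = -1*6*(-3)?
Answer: -3030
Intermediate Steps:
P = 18 (P = -6*(-3) = 18)
W(c) = c² + 13*c
z(h) = 18
W(2)*(-119 + z(-3)) = (2*(13 + 2))*(-119 + 18) = (2*15)*(-101) = 30*(-101) = -3030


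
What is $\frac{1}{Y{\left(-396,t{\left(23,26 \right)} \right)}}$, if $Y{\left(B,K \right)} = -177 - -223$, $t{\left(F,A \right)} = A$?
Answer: $\frac{1}{46} \approx 0.021739$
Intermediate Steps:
$Y{\left(B,K \right)} = 46$ ($Y{\left(B,K \right)} = -177 + 223 = 46$)
$\frac{1}{Y{\left(-396,t{\left(23,26 \right)} \right)}} = \frac{1}{46}$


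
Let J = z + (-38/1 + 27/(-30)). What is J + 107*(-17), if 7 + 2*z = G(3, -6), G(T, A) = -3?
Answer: -18629/10 ≈ -1862.9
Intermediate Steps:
z = -5 (z = -7/2 + (½)*(-3) = -7/2 - 3/2 = -5)
J = -439/10 (J = -5 + (-38/1 + 27/(-30)) = -5 + (-38*1 + 27*(-1/30)) = -5 + (-38 - 9/10) = -5 - 389/10 = -439/10 ≈ -43.900)
J + 107*(-17) = -439/10 + 107*(-17) = -439/10 - 1819 = -18629/10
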